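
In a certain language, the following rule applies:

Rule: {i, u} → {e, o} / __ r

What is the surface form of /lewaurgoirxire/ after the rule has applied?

/u/ is a high vowel immediately before /r/, so it lowers to [o].
/i/ is a high vowel immediately before /r/, so it lowers to [e].
/i/ is a high vowel immediately before /r/, so it lowers to [e].
Surface form: [lewaorgoerxere].

lewaorgoerxere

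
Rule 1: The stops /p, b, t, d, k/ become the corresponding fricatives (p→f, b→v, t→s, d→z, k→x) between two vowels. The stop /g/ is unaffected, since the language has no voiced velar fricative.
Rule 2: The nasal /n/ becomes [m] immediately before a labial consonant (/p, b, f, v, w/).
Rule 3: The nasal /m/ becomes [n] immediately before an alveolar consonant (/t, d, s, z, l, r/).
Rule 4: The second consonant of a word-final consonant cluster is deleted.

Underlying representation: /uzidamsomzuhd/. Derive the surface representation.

Rule 1 (intervocalic spirantization): /d/ is a stop between vowels /i/ and /a/, so it spirantizes to the fricative [z]. /uzidamsomzuhd/ → uzizamsomzuhd.
Rule 2 (nasal place assimilation): no segment meets the environment; /uzizamsomzuhd/ is unchanged.
Rule 3 (nasal place assimilation): /m/ precedes the alveolar consonant /s/, so it assimilates in place to [n]. /m/ precedes the alveolar consonant /z/, so it assimilates in place to [n]. /uzizamsomzuhd/ → uzizansonzuhd.
Rule 4 (final cluster simplification): /d/ is the second consonant of a word-final cluster /hd/, so it deletes. /uzizansonzuhd/ → uzizansonzuh.

uzizansonzuh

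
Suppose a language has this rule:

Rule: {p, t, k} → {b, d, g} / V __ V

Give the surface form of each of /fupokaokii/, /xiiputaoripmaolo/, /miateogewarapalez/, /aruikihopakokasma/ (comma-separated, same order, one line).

/fupokaokii/: /p/ is a voiceless stop between vowels /u/ and /o/, so it voices to [b]. /k/ is a voiceless stop between vowels /o/ and /a/, so it voices to [g]. /k/ is a voiceless stop between vowels /o/ and /i/, so it voices to [g]. → [fubogaogii].
/xiiputaoripmaolo/: /p/ is a voiceless stop between vowels /i/ and /u/, so it voices to [b]. /t/ is a voiceless stop between vowels /u/ and /a/, so it voices to [d]. → [xiibudaoripmaolo].
/miateogewarapalez/: /t/ is a voiceless stop between vowels /a/ and /e/, so it voices to [d]. /p/ is a voiceless stop between vowels /a/ and /a/, so it voices to [b]. → [miadeogewarabalez].
/aruikihopakokasma/: /k/ is a voiceless stop between vowels /i/ and /i/, so it voices to [g]. /p/ is a voiceless stop between vowels /o/ and /a/, so it voices to [b]. /k/ is a voiceless stop between vowels /a/ and /o/, so it voices to [g]. /k/ is a voiceless stop between vowels /o/ and /a/, so it voices to [g]. → [aruigihobagogasma].

fubogaogii, xiibudaoripmaolo, miadeogewarabalez, aruigihobagogasma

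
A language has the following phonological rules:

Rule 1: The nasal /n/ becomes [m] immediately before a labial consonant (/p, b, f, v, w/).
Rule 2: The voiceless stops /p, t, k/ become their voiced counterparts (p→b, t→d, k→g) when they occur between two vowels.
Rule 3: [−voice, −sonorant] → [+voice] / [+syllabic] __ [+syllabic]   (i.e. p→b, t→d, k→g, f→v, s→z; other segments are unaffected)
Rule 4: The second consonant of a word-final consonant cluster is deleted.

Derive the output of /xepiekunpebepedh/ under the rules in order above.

Rule 1 (nasal place assimilation): /n/ precedes the labial consonant /p/, so it assimilates in place to [m]. /xepiekunpebepedh/ → xepiekumpebepedh.
Rule 2 (intervocalic voicing): /p/ is a voiceless stop between vowels /e/ and /i/, so it voices to [b]. /k/ is a voiceless stop between vowels /e/ and /u/, so it voices to [g]. /p/ is a voiceless stop between vowels /e/ and /e/, so it voices to [b]. /xepiekumpebepedh/ → xebiegumpebebedh.
Rule 3 (intervocalic voicing): no segment meets the environment; /xebiegumpebebedh/ is unchanged.
Rule 4 (final cluster simplification): /h/ is the second consonant of a word-final cluster /dh/, so it deletes. /xebiegumpebebedh/ → xebiegumpebebed.

xebiegumpebebed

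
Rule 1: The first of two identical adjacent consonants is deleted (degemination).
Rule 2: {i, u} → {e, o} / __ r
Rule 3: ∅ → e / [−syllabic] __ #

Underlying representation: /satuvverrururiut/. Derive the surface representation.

satuverororiute

Rule 1 (degemination): /vv/ is a geminate; the first /v/ deletes. /rr/ is a geminate; the first /r/ deletes. /satuvverrururiut/ → satuverururiut.
Rule 2 (pre-rhotic lowering): /u/ is a high vowel immediately before /r/, so it lowers to [o]. /u/ is a high vowel immediately before /r/, so it lowers to [o]. /satuverururiut/ → satuverororiut.
Rule 3 (final e-epenthesis): the form ends in the consonant /t/, so [e] is inserted word-finally. /satuverororiut/ → satuverororiute.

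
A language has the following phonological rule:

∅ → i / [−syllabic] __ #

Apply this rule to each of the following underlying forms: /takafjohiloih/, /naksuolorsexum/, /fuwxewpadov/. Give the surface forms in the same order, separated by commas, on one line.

/takafjohiloih/: the form ends in the consonant /h/, so [i] is inserted word-finally. → [takafjohiloihi].
/naksuolorsexum/: the form ends in the consonant /m/, so [i] is inserted word-finally. → [naksuolorsexumi].
/fuwxewpadov/: the form ends in the consonant /v/, so [i] is inserted word-finally. → [fuwxewpadovi].

takafjohiloihi, naksuolorsexumi, fuwxewpadovi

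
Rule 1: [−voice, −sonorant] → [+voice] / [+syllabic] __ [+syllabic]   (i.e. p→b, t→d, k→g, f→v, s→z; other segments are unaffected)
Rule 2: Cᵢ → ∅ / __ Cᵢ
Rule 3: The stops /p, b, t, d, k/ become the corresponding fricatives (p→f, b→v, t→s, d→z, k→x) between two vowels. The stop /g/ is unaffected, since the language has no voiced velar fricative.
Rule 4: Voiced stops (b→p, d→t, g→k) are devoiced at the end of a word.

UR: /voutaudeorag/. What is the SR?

vouzauzeorak

Rule 1 (intervocalic voicing): /t/ is a voiceless obstruent between vowels /u/ and /a/, so it voices to [d]. /voutaudeorag/ → voudaudeorag.
Rule 2 (degemination): no segment meets the environment; /voudaudeorag/ is unchanged.
Rule 3 (intervocalic spirantization): /d/ is a stop between vowels /u/ and /a/, so it spirantizes to the fricative [z]. /d/ is a stop between vowels /u/ and /e/, so it spirantizes to the fricative [z]. /voudaudeorag/ → vouzauzeorag.
Rule 4 (final devoicing): /g/ is a voiced stop in word-final position, so it devoices to [k]. /vouzauzeorag/ → vouzauzeorak.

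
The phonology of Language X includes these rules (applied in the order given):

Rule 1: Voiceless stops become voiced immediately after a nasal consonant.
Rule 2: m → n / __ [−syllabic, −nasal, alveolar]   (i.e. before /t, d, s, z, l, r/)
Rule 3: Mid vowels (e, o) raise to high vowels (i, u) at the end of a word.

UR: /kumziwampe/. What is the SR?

Rule 1 (post-nasal voicing): /p/ is a voiceless stop immediately after the nasal /m/, so it voices to [b]. /kumziwampe/ → kumziwambe.
Rule 2 (nasal place assimilation): /m/ precedes the alveolar consonant /z/, so it assimilates in place to [n]. /kumziwambe/ → kunziwambe.
Rule 3 (final vowel raising): /e/ is a mid vowel in word-final position, so it raises to [i]. /kunziwambe/ → kunziwambi.

kunziwambi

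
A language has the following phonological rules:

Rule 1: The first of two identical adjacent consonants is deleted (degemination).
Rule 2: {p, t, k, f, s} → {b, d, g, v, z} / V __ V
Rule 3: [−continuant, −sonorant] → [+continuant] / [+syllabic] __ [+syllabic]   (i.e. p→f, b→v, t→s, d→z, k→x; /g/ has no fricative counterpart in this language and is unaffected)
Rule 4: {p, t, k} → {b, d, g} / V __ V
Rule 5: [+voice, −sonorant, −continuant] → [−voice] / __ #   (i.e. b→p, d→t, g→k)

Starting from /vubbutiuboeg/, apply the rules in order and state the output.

Rule 1 (degemination): /bb/ is a geminate; the first /b/ deletes. /vubbutiuboeg/ → vubutiuboeg.
Rule 2 (intervocalic voicing): /t/ is a voiceless obstruent between vowels /u/ and /i/, so it voices to [d]. /vubutiuboeg/ → vubudiuboeg.
Rule 3 (intervocalic spirantization): /b/ is a stop between vowels /u/ and /u/, so it spirantizes to the fricative [v]. /d/ is a stop between vowels /u/ and /i/, so it spirantizes to the fricative [z]. /b/ is a stop between vowels /u/ and /o/, so it spirantizes to the fricative [v]. /vubudiuboeg/ → vuvuziuvoeg.
Rule 4 (intervocalic voicing): no segment meets the environment; /vuvuziuvoeg/ is unchanged.
Rule 5 (final devoicing): /g/ is a voiced stop in word-final position, so it devoices to [k]. /vuvuziuvoeg/ → vuvuziuvoek.

vuvuziuvoek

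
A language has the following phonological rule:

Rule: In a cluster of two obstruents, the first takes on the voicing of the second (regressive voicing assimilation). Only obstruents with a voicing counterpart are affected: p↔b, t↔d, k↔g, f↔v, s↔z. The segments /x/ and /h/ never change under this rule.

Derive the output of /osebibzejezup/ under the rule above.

No segment of /osebibzejezup/ meets the structural description of the rule, so the form surfaces unchanged.

osebibzejezup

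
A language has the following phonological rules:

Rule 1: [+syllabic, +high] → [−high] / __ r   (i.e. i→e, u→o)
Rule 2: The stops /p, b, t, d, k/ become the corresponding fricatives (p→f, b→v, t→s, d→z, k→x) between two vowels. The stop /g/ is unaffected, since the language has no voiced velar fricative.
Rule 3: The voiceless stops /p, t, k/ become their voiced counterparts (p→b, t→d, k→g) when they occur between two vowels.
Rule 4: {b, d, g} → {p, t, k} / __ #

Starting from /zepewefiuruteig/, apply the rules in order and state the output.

zefewefioruseik

Rule 1 (pre-rhotic lowering): /u/ is a high vowel immediately before /r/, so it lowers to [o]. /zepewefiuruteig/ → zepewefioruteig.
Rule 2 (intervocalic spirantization): /p/ is a stop between vowels /e/ and /e/, so it spirantizes to the fricative [f]. /t/ is a stop between vowels /u/ and /e/, so it spirantizes to the fricative [s]. /zepewefioruteig/ → zefewefioruseig.
Rule 3 (intervocalic voicing): no segment meets the environment; /zefewefioruseig/ is unchanged.
Rule 4 (final devoicing): /g/ is a voiced stop in word-final position, so it devoices to [k]. /zefewefioruseig/ → zefewefioruseik.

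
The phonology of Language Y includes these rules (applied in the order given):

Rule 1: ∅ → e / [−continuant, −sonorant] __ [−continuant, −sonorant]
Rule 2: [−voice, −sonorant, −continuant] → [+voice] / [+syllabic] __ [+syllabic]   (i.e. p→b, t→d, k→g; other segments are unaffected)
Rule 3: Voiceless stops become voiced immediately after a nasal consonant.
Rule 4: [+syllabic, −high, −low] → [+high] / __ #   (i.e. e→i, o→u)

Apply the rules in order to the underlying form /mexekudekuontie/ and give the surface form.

mexegudeguondii

Rule 1 (stop-cluster e-epenthesis): no segment meets the environment; /mexekudekuontie/ is unchanged.
Rule 2 (intervocalic voicing): /k/ is a voiceless stop between vowels /e/ and /u/, so it voices to [g]. /k/ is a voiceless stop between vowels /e/ and /u/, so it voices to [g]. /mexekudekuontie/ → mexegudeguontie.
Rule 3 (post-nasal voicing): /t/ is a voiceless stop immediately after the nasal /n/, so it voices to [d]. /mexegudeguontie/ → mexegudeguondie.
Rule 4 (final vowel raising): /e/ is a mid vowel in word-final position, so it raises to [i]. /mexegudeguondie/ → mexegudeguondii.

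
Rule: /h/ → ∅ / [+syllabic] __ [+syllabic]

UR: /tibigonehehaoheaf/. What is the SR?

tibigoneeaoeaf

/h/ occurs between vowels /e/ and /e/, so it deletes.
/h/ occurs between vowels /e/ and /a/, so it deletes.
/h/ occurs between vowels /o/ and /e/, so it deletes.
Surface form: [tibigoneeaoeaf].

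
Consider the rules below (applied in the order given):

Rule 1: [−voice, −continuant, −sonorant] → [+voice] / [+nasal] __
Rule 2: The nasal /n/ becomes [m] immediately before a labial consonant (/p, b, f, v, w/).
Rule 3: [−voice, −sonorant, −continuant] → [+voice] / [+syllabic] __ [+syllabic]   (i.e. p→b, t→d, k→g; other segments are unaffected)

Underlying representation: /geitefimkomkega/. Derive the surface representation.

Rule 1 (post-nasal voicing): /k/ is a voiceless stop immediately after the nasal /m/, so it voices to [g]. /k/ is a voiceless stop immediately after the nasal /m/, so it voices to [g]. /geitefimkomkega/ → geitefimgomgega.
Rule 2 (nasal place assimilation): no segment meets the environment; /geitefimgomgega/ is unchanged.
Rule 3 (intervocalic voicing): /t/ is a voiceless stop between vowels /i/ and /e/, so it voices to [d]. /geitefimgomgega/ → geidefimgomgega.

geidefimgomgega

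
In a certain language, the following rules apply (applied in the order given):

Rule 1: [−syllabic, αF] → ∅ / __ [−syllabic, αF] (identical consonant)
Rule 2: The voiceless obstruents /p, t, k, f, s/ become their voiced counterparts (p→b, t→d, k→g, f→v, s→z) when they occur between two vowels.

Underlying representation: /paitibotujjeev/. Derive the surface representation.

Rule 1 (degemination): /jj/ is a geminate; the first /j/ deletes. /paitibotujjeev/ → paitibotujeev.
Rule 2 (intervocalic voicing): /t/ is a voiceless obstruent between vowels /i/ and /i/, so it voices to [d]. /t/ is a voiceless obstruent between vowels /o/ and /u/, so it voices to [d]. /paitibotujeev/ → paidibodujeev.

paidibodujeev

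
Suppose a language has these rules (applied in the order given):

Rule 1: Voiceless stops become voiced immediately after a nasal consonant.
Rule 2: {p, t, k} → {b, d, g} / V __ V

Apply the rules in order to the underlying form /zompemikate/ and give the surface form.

zombemigade

Rule 1 (post-nasal voicing): /p/ is a voiceless stop immediately after the nasal /m/, so it voices to [b]. /zompemikate/ → zombemikate.
Rule 2 (intervocalic voicing): /k/ is a voiceless stop between vowels /i/ and /a/, so it voices to [g]. /t/ is a voiceless stop between vowels /a/ and /e/, so it voices to [d]. /zombemikate/ → zombemigade.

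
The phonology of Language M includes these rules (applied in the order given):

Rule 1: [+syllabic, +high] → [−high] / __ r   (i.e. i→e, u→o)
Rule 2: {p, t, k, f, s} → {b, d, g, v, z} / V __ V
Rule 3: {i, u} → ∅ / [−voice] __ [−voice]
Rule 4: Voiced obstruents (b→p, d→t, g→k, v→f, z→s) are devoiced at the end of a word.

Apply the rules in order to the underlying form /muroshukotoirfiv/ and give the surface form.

moroshugodoerfif

Rule 1 (pre-rhotic lowering): /u/ is a high vowel immediately before /r/, so it lowers to [o]. /i/ is a high vowel immediately before /r/, so it lowers to [e]. /muroshukotoirfiv/ → moroshukotoerfiv.
Rule 2 (intervocalic voicing): /k/ is a voiceless obstruent between vowels /u/ and /o/, so it voices to [g]. /t/ is a voiceless obstruent between vowels /o/ and /o/, so it voices to [d]. /moroshukotoerfiv/ → moroshugodoerfiv.
Rule 3 (high vowel syncope): no segment meets the environment; /moroshugodoerfiv/ is unchanged.
Rule 4 (final devoicing): /v/ is a voiced obstruent in word-final position, so it devoices to [f]. /moroshugodoerfiv/ → moroshugodoerfif.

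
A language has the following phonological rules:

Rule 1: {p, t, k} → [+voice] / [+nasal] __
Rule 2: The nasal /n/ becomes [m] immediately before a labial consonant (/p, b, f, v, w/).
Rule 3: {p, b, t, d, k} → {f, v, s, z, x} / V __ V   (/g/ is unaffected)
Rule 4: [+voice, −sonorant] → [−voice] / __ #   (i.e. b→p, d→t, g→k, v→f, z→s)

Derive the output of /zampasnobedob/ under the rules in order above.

Rule 1 (post-nasal voicing): /p/ is a voiceless stop immediately after the nasal /m/, so it voices to [b]. /zampasnobedob/ → zambasnobedob.
Rule 2 (nasal place assimilation): no segment meets the environment; /zambasnobedob/ is unchanged.
Rule 3 (intervocalic spirantization): /b/ is a stop between vowels /o/ and /e/, so it spirantizes to the fricative [v]. /d/ is a stop between vowels /e/ and /o/, so it spirantizes to the fricative [z]. /zambasnobedob/ → zambasnovezob.
Rule 4 (final devoicing): /b/ is a voiced obstruent in word-final position, so it devoices to [p]. /zambasnovezob/ → zambasnovezop.

zambasnovezop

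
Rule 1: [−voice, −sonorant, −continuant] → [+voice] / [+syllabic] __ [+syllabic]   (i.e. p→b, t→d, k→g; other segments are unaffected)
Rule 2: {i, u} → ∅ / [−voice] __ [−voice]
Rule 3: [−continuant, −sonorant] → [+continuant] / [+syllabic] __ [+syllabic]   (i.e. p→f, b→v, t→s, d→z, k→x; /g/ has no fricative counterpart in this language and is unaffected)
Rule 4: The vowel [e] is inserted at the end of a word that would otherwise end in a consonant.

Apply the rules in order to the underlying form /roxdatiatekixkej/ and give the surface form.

roxdaziazegixkeje

Rule 1 (intervocalic voicing): /t/ is a voiceless stop between vowels /a/ and /i/, so it voices to [d]. /t/ is a voiceless stop between vowels /a/ and /e/, so it voices to [d]. /k/ is a voiceless stop between vowels /e/ and /i/, so it voices to [g]. /roxdatiatekixkej/ → roxdadiadegixkej.
Rule 2 (high vowel syncope): no segment meets the environment; /roxdadiadegixkej/ is unchanged.
Rule 3 (intervocalic spirantization): /d/ is a stop between vowels /a/ and /i/, so it spirantizes to the fricative [z]. /d/ is a stop between vowels /a/ and /e/, so it spirantizes to the fricative [z]. /roxdadiadegixkej/ → roxdaziazegixkej.
Rule 4 (final e-epenthesis): the form ends in the consonant /j/, so [e] is inserted word-finally. /roxdaziazegixkej/ → roxdaziazegixkeje.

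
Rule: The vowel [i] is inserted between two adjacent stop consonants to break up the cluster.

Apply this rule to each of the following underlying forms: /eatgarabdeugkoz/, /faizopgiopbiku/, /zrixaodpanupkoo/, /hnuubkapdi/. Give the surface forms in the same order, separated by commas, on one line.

eatigarabideugikoz, faizopigiopibiku, zrixaodipanupikoo, hnuubikapidi

/eatgarabdeugkoz/: /t/ and /g/ form a stop–stop cluster, so [i] is inserted between them. /b/ and /d/ form a stop–stop cluster, so [i] is inserted between them. /g/ and /k/ form a stop–stop cluster, so [i] is inserted between them. → [eatigarabideugikoz].
/faizopgiopbiku/: /p/ and /g/ form a stop–stop cluster, so [i] is inserted between them. /p/ and /b/ form a stop–stop cluster, so [i] is inserted between them. → [faizopigiopibiku].
/zrixaodpanupkoo/: /d/ and /p/ form a stop–stop cluster, so [i] is inserted between them. /p/ and /k/ form a stop–stop cluster, so [i] is inserted between them. → [zrixaodipanupikoo].
/hnuubkapdi/: /b/ and /k/ form a stop–stop cluster, so [i] is inserted between them. /p/ and /d/ form a stop–stop cluster, so [i] is inserted between them. → [hnuubikapidi].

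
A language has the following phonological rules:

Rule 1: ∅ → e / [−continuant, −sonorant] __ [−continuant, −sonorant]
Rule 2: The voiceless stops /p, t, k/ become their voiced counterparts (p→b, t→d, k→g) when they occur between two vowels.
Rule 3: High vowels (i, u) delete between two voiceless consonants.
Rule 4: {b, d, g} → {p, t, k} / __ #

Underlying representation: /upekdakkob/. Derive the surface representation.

Rule 1 (stop-cluster e-epenthesis): /k/ and /d/ form a stop–stop cluster, so [e] is inserted between them. /k/ and /k/ form a stop–stop cluster, so [e] is inserted between them. /upekdakkob/ → upekedakekob.
Rule 2 (intervocalic voicing): /p/ is a voiceless stop between vowels /u/ and /e/, so it voices to [b]. /k/ is a voiceless stop between vowels /e/ and /e/, so it voices to [g]. /k/ is a voiceless stop between vowels /a/ and /e/, so it voices to [g]. /k/ is a voiceless stop between vowels /e/ and /o/, so it voices to [g]. /upekedakekob/ → ubegedagegob.
Rule 3 (high vowel syncope): no segment meets the environment; /ubegedagegob/ is unchanged.
Rule 4 (final devoicing): /b/ is a voiced stop in word-final position, so it devoices to [p]. /ubegedagegob/ → ubegedagegop.

ubegedagegop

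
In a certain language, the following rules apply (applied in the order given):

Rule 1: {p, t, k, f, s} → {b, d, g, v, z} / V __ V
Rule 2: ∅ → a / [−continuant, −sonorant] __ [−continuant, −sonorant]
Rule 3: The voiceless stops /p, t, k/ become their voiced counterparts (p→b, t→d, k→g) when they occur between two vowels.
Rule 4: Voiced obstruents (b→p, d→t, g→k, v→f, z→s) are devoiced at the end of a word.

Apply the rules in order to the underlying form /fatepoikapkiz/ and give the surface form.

Rule 1 (intervocalic voicing): /t/ is a voiceless obstruent between vowels /a/ and /e/, so it voices to [d]. /p/ is a voiceless obstruent between vowels /e/ and /o/, so it voices to [b]. /k/ is a voiceless obstruent between vowels /i/ and /a/, so it voices to [g]. /fatepoikapkiz/ → fadeboigapkiz.
Rule 2 (stop-cluster a-epenthesis): /p/ and /k/ form a stop–stop cluster, so [a] is inserted between them. /fadeboigapkiz/ → fadeboigapakiz.
Rule 3 (intervocalic voicing): /p/ is a voiceless stop between vowels /a/ and /a/, so it voices to [b]. /k/ is a voiceless stop between vowels /a/ and /i/, so it voices to [g]. /fadeboigapakiz/ → fadeboigabagiz.
Rule 4 (final devoicing): /z/ is a voiced obstruent in word-final position, so it devoices to [s]. /fadeboigabagiz/ → fadeboigabagis.

fadeboigabagis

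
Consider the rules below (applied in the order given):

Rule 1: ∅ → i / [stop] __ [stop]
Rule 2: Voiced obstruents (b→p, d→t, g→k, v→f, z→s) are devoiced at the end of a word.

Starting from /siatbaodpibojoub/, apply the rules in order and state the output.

siatibaodipibojoup

Rule 1 (stop-cluster i-epenthesis): /t/ and /b/ form a stop–stop cluster, so [i] is inserted between them. /d/ and /p/ form a stop–stop cluster, so [i] is inserted between them. /siatbaodpibojoub/ → siatibaodipibojoub.
Rule 2 (final devoicing): /b/ is a voiced obstruent in word-final position, so it devoices to [p]. /siatibaodipibojoub/ → siatibaodipibojoup.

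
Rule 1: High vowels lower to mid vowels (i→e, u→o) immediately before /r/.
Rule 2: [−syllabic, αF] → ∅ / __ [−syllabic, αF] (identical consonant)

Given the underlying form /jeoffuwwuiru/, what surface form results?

jeofuwueru

Rule 1 (pre-rhotic lowering): /i/ is a high vowel immediately before /r/, so it lowers to [e]. /jeoffuwwuiru/ → jeoffuwwueru.
Rule 2 (degemination): /ff/ is a geminate; the first /f/ deletes. /ww/ is a geminate; the first /w/ deletes. /jeoffuwwueru/ → jeofuwueru.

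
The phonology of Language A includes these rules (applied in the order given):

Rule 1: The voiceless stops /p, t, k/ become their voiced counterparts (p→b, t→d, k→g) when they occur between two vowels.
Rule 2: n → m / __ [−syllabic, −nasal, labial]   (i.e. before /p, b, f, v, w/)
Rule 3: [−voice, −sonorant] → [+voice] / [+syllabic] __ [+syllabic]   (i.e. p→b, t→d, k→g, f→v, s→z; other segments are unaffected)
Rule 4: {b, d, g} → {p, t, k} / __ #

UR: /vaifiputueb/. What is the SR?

vaivibuduep

Rule 1 (intervocalic voicing): /p/ is a voiceless stop between vowels /i/ and /u/, so it voices to [b]. /t/ is a voiceless stop between vowels /u/ and /u/, so it voices to [d]. /vaifiputueb/ → vaifibudueb.
Rule 2 (nasal place assimilation): no segment meets the environment; /vaifibudueb/ is unchanged.
Rule 3 (intervocalic voicing): /f/ is a voiceless obstruent between vowels /i/ and /i/, so it voices to [v]. /vaifibudueb/ → vaivibudueb.
Rule 4 (final devoicing): /b/ is a voiced stop in word-final position, so it devoices to [p]. /vaivibudueb/ → vaivibuduep.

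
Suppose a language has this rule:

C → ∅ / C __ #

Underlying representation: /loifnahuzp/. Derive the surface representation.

loifnahuz

/p/ is the second consonant of a word-final cluster /zp/, so it deletes.
The other instances of /l/, /f/, /n/, /h/, /z/ do not occur in the required environment and remain unchanged.
Surface form: [loifnahuz].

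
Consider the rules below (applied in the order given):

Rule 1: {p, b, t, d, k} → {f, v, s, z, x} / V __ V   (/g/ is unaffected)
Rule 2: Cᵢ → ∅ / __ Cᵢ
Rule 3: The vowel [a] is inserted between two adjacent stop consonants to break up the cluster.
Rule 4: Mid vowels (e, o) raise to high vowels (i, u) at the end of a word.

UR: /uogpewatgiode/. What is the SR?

Rule 1 (intervocalic spirantization): /d/ is a stop between vowels /o/ and /e/, so it spirantizes to the fricative [z]. /uogpewatgiode/ → uogpewatgioze.
Rule 2 (degemination): no segment meets the environment; /uogpewatgioze/ is unchanged.
Rule 3 (stop-cluster a-epenthesis): /g/ and /p/ form a stop–stop cluster, so [a] is inserted between them. /t/ and /g/ form a stop–stop cluster, so [a] is inserted between them. /uogpewatgioze/ → uogapewatagioze.
Rule 4 (final vowel raising): /e/ is a mid vowel in word-final position, so it raises to [i]. /uogapewatagioze/ → uogapewatagiozi.

uogapewatagiozi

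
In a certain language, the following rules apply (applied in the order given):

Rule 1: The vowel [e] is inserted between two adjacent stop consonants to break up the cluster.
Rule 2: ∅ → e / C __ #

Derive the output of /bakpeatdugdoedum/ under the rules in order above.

Rule 1 (stop-cluster e-epenthesis): /k/ and /p/ form a stop–stop cluster, so [e] is inserted between them. /t/ and /d/ form a stop–stop cluster, so [e] is inserted between them. /g/ and /d/ form a stop–stop cluster, so [e] is inserted between them. /bakpeatdugdoedum/ → bakepeatedugedoedum.
Rule 2 (final e-epenthesis): the form ends in the consonant /m/, so [e] is inserted word-finally. /bakepeatedugedoedum/ → bakepeatedugedoedume.

bakepeatedugedoedume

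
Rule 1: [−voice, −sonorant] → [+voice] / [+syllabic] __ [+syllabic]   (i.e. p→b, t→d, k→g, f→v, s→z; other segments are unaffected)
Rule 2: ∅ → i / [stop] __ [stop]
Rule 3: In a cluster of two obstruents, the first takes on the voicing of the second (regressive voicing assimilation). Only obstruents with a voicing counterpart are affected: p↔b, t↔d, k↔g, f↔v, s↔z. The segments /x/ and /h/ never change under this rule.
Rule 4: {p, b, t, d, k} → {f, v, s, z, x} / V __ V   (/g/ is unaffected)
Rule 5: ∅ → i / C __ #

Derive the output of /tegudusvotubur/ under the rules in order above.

Rule 1 (intervocalic voicing): /t/ is a voiceless obstruent between vowels /o/ and /u/, so it voices to [d]. /tegudusvotubur/ → tegudusvodubur.
Rule 2 (stop-cluster i-epenthesis): no segment meets the environment; /tegudusvodubur/ is unchanged.
Rule 3 (regressive voicing assimilation): /s/ precedes the voiced obstruent /v/, so it voices to [z] by assimilation. /tegudusvodubur/ → teguduzvodubur.
Rule 4 (intervocalic spirantization): /d/ is a stop between vowels /u/ and /u/, so it spirantizes to the fricative [z]. /d/ is a stop between vowels /o/ and /u/, so it spirantizes to the fricative [z]. /b/ is a stop between vowels /u/ and /u/, so it spirantizes to the fricative [v]. /teguduzvodubur/ → teguzuzvozuvur.
Rule 5 (final i-epenthesis): the form ends in the consonant /r/, so [i] is inserted word-finally. /teguzuzvozuvur/ → teguzuzvozuvuri.

teguzuzvozuvuri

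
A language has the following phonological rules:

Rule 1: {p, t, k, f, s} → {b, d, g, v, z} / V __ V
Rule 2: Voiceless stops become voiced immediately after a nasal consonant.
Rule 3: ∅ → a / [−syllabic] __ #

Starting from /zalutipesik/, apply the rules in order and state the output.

Rule 1 (intervocalic voicing): /t/ is a voiceless obstruent between vowels /u/ and /i/, so it voices to [d]. /p/ is a voiceless obstruent between vowels /i/ and /e/, so it voices to [b]. /s/ is a voiceless obstruent between vowels /e/ and /i/, so it voices to [z]. /zalutipesik/ → zaludibezik.
Rule 2 (post-nasal voicing): no segment meets the environment; /zaludibezik/ is unchanged.
Rule 3 (final a-epenthesis): the form ends in the consonant /k/, so [a] is inserted word-finally. /zaludibezik/ → zaludibezika.

zaludibezika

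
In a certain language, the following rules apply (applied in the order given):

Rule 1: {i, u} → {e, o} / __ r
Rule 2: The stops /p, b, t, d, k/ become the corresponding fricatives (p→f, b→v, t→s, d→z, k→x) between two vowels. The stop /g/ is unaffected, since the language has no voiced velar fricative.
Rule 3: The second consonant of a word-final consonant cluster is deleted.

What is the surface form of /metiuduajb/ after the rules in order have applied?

mesiuzuaj

Rule 1 (pre-rhotic lowering): no segment meets the environment; /metiuduajb/ is unchanged.
Rule 2 (intervocalic spirantization): /t/ is a stop between vowels /e/ and /i/, so it spirantizes to the fricative [s]. /d/ is a stop between vowels /u/ and /u/, so it spirantizes to the fricative [z]. /metiuduajb/ → mesiuzuajb.
Rule 3 (final cluster simplification): /b/ is the second consonant of a word-final cluster /jb/, so it deletes. /mesiuzuajb/ → mesiuzuaj.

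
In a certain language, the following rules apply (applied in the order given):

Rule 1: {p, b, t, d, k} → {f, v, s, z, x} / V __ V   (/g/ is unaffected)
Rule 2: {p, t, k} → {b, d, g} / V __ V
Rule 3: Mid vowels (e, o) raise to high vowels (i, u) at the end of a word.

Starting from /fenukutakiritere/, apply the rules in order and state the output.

Rule 1 (intervocalic spirantization): /k/ is a stop between vowels /u/ and /u/, so it spirantizes to the fricative [x]. /t/ is a stop between vowels /u/ and /a/, so it spirantizes to the fricative [s]. /k/ is a stop between vowels /a/ and /i/, so it spirantizes to the fricative [x]. /t/ is a stop between vowels /i/ and /e/, so it spirantizes to the fricative [s]. /fenukutakiritere/ → fenuxusaxirisere.
Rule 2 (intervocalic voicing): no segment meets the environment; /fenuxusaxirisere/ is unchanged.
Rule 3 (final vowel raising): /e/ is a mid vowel in word-final position, so it raises to [i]. /fenuxusaxirisere/ → fenuxusaxiriseri.

fenuxusaxiriseri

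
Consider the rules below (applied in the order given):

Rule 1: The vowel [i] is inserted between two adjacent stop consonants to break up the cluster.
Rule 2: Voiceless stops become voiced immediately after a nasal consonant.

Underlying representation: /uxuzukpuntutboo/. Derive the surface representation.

Rule 1 (stop-cluster i-epenthesis): /k/ and /p/ form a stop–stop cluster, so [i] is inserted between them. /t/ and /b/ form a stop–stop cluster, so [i] is inserted between them. /uxuzukpuntutboo/ → uxuzukipuntutiboo.
Rule 2 (post-nasal voicing): /t/ is a voiceless stop immediately after the nasal /n/, so it voices to [d]. /uxuzukipuntutiboo/ → uxuzukipundutiboo.

uxuzukipundutiboo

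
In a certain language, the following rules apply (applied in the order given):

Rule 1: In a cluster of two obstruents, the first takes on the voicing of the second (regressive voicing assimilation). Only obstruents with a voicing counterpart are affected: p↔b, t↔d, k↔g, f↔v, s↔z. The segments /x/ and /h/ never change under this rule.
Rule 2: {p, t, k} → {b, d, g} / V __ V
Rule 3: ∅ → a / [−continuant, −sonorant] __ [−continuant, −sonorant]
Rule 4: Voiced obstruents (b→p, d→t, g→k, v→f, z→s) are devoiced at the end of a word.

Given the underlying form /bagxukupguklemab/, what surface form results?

bakxugubaguklemap

Rule 1 (regressive voicing assimilation): /g/ precedes the voiceless obstruent /x/, so it devoices to [k] by assimilation. /p/ precedes the voiced obstruent /g/, so it voices to [b] by assimilation. /bagxukupguklemab/ → bakxukubguklemab.
Rule 2 (intervocalic voicing): /k/ is a voiceless stop between vowels /u/ and /u/, so it voices to [g]. /bakxukubguklemab/ → bakxugubguklemab.
Rule 3 (stop-cluster a-epenthesis): /b/ and /g/ form a stop–stop cluster, so [a] is inserted between them. /bakxugubguklemab/ → bakxugubaguklemab.
Rule 4 (final devoicing): /b/ is a voiced obstruent in word-final position, so it devoices to [p]. /bakxugubaguklemab/ → bakxugubaguklemap.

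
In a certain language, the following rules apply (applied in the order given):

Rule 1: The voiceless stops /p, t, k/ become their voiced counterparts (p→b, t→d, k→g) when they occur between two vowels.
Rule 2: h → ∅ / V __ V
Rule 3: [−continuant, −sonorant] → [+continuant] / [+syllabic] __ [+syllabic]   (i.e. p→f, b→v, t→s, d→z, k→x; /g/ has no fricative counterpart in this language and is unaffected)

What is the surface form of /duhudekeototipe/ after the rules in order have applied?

Rule 1 (intervocalic voicing): /k/ is a voiceless stop between vowels /e/ and /e/, so it voices to [g]. /t/ is a voiceless stop between vowels /o/ and /o/, so it voices to [d]. /t/ is a voiceless stop between vowels /o/ and /i/, so it voices to [d]. /p/ is a voiceless stop between vowels /i/ and /e/, so it voices to [b]. /duhudekeototipe/ → duhudegeododibe.
Rule 2 (intervocalic h-deletion): /h/ occurs between vowels /u/ and /u/, so it deletes. /duhudegeododibe/ → duudegeododibe.
Rule 3 (intervocalic spirantization): /d/ is a stop between vowels /u/ and /e/, so it spirantizes to the fricative [z]. /d/ is a stop between vowels /o/ and /o/, so it spirantizes to the fricative [z]. /d/ is a stop between vowels /o/ and /i/, so it spirantizes to the fricative [z]. /b/ is a stop between vowels /i/ and /e/, so it spirantizes to the fricative [v]. /duudegeododibe/ → duuzegeozozive.

duuzegeozozive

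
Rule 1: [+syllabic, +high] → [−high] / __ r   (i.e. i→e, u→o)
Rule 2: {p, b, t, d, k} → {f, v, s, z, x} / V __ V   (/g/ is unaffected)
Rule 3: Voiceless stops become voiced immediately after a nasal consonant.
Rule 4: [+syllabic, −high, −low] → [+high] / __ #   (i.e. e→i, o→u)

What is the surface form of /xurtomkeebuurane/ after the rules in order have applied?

xortomgeevuorani

Rule 1 (pre-rhotic lowering): /u/ is a high vowel immediately before /r/, so it lowers to [o]. /u/ is a high vowel immediately before /r/, so it lowers to [o]. /xurtomkeebuurane/ → xortomkeebuorane.
Rule 2 (intervocalic spirantization): /b/ is a stop between vowels /e/ and /u/, so it spirantizes to the fricative [v]. /xortomkeebuorane/ → xortomkeevuorane.
Rule 3 (post-nasal voicing): /k/ is a voiceless stop immediately after the nasal /m/, so it voices to [g]. /xortomkeevuorane/ → xortomgeevuorane.
Rule 4 (final vowel raising): /e/ is a mid vowel in word-final position, so it raises to [i]. /xortomgeevuorane/ → xortomgeevuorani.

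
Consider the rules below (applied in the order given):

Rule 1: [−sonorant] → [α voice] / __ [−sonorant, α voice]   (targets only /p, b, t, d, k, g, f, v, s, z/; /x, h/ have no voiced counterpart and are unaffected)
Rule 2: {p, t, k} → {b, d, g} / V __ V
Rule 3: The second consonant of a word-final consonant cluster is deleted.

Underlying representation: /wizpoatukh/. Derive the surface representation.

Rule 1 (regressive voicing assimilation): /z/ precedes the voiceless obstruent /p/, so it devoices to [s] by assimilation. /wizpoatukh/ → wispoatukh.
Rule 2 (intervocalic voicing): /t/ is a voiceless stop between vowels /a/ and /u/, so it voices to [d]. /wispoatukh/ → wispoadukh.
Rule 3 (final cluster simplification): /h/ is the second consonant of a word-final cluster /kh/, so it deletes. /wispoadukh/ → wispoaduk.

wispoaduk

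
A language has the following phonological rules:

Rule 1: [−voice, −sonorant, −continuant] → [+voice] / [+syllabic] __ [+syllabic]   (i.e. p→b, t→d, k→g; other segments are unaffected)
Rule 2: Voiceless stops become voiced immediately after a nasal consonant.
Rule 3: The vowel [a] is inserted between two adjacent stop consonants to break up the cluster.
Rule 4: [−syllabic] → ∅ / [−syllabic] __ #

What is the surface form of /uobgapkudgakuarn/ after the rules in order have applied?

Rule 1 (intervocalic voicing): /k/ is a voiceless stop between vowels /a/ and /u/, so it voices to [g]. /uobgapkudgakuarn/ → uobgapkudgaguarn.
Rule 2 (post-nasal voicing): no segment meets the environment; /uobgapkudgaguarn/ is unchanged.
Rule 3 (stop-cluster a-epenthesis): /b/ and /g/ form a stop–stop cluster, so [a] is inserted between them. /p/ and /k/ form a stop–stop cluster, so [a] is inserted between them. /d/ and /g/ form a stop–stop cluster, so [a] is inserted between them. /uobgapkudgaguarn/ → uobagapakudagaguarn.
Rule 4 (final cluster simplification): /n/ is the second consonant of a word-final cluster /rn/, so it deletes. /uobagapakudagaguarn/ → uobagapakudagaguar.

uobagapakudagaguar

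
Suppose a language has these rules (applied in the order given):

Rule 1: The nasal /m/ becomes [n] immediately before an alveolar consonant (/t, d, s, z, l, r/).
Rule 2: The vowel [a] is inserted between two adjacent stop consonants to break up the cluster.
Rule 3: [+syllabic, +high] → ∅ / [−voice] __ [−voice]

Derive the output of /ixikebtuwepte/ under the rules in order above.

Rule 1 (nasal place assimilation): no segment meets the environment; /ixikebtuwepte/ is unchanged.
Rule 2 (stop-cluster a-epenthesis): /b/ and /t/ form a stop–stop cluster, so [a] is inserted between them. /p/ and /t/ form a stop–stop cluster, so [a] is inserted between them. /ixikebtuwepte/ → ixikebatuwepate.
Rule 3 (high vowel syncope): /i/ is a high vowel flanked by voiceless consonants /x/ and /k/, so it deletes. /ixikebatuwepate/ → ixkebatuwepate.

ixkebatuwepate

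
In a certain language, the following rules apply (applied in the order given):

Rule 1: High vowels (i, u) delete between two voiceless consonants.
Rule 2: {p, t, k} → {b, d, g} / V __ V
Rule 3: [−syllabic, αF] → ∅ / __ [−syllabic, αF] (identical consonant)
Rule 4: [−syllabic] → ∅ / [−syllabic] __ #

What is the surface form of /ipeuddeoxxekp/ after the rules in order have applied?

ibeudeoxek

Rule 1 (high vowel syncope): no segment meets the environment; /ipeuddeoxxekp/ is unchanged.
Rule 2 (intervocalic voicing): /p/ is a voiceless stop between vowels /i/ and /e/, so it voices to [b]. /ipeuddeoxxekp/ → ibeuddeoxxekp.
Rule 3 (degemination): /dd/ is a geminate; the first /d/ deletes. /xx/ is a geminate; the first /x/ deletes. /ibeuddeoxxekp/ → ibeudeoxekp.
Rule 4 (final cluster simplification): /p/ is the second consonant of a word-final cluster /kp/, so it deletes. /ibeudeoxekp/ → ibeudeoxek.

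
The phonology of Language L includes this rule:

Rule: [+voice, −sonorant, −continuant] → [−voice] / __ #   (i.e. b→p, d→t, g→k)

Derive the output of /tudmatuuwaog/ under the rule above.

tudmatuuwaok

/g/ is a voiced stop in word-final position, so it devoices to [k].
The other instance of /d/ does not occur in the required environment and remains unchanged.
Surface form: [tudmatuuwaok].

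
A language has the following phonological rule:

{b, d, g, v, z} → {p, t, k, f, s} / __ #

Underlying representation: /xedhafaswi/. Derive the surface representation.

xedhafaswi

No segment of /xedhafaswi/ meets the structural description of the rule, so the form surfaces unchanged.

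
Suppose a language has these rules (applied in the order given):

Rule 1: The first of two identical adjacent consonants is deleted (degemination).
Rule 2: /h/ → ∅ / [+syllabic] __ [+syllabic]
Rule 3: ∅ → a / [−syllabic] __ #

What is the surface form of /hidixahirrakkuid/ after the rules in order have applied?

hidixairakuida

Rule 1 (degemination): /rr/ is a geminate; the first /r/ deletes. /kk/ is a geminate; the first /k/ deletes. /hidixahirrakkuid/ → hidixahirakuid.
Rule 2 (intervocalic h-deletion): /h/ occurs between vowels /a/ and /i/, so it deletes. /hidixahirakuid/ → hidixairakuid.
Rule 3 (final a-epenthesis): the form ends in the consonant /d/, so [a] is inserted word-finally. /hidixairakuid/ → hidixairakuida.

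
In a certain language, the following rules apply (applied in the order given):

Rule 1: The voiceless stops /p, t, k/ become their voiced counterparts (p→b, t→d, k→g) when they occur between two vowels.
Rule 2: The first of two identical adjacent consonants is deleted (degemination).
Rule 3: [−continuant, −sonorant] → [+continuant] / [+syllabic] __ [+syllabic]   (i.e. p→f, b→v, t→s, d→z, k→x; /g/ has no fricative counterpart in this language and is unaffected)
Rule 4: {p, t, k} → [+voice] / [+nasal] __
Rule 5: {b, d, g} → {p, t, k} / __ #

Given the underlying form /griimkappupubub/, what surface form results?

Rule 1 (intervocalic voicing): /p/ is a voiceless stop between vowels /u/ and /u/, so it voices to [b]. /griimkappupubub/ → griimkappububub.
Rule 2 (degemination): /pp/ is a geminate; the first /p/ deletes. /griimkappububub/ → griimkapububub.
Rule 3 (intervocalic spirantization): /p/ is a stop between vowels /a/ and /u/, so it spirantizes to the fricative [f]. /b/ is a stop between vowels /u/ and /u/, so it spirantizes to the fricative [v]. /b/ is a stop between vowels /u/ and /u/, so it spirantizes to the fricative [v]. /griimkapububub/ → griimkafuvuvub.
Rule 4 (post-nasal voicing): /k/ is a voiceless stop immediately after the nasal /m/, so it voices to [g]. /griimkafuvuvub/ → griimgafuvuvub.
Rule 5 (final devoicing): /b/ is a voiced stop in word-final position, so it devoices to [p]. /griimgafuvuvub/ → griimgafuvuvup.

griimgafuvuvup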